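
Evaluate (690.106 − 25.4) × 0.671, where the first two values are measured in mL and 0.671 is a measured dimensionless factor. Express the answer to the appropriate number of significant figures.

690.106 mL − 25.4 mL = 664.706 mL; the difference is limited to 1 decimal place (4 s.f.).
Carrying full precision, 664.706 × 0.671 = 446.017726 mL; 0.671 has 3 s.f., so the result keeps min(4, 3) = 3 s.f.
Rounded to 3 significant figures: 4.46 × 10² mL.

4.46 × 10² mL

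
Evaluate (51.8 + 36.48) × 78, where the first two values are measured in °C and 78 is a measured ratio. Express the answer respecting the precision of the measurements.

51.8 °C + 36.48 °C = 88.28 °C; the sum is limited to 1 decimal place (3 s.f.).
Carrying full precision, 88.28 × 78 = 6885.84 °C; 78 has 2 s.f., so the result keeps min(3, 2) = 2 s.f.
Rounded to 2 significant figures: 6.9 × 10^3 °C.

6.9 × 10^3 °C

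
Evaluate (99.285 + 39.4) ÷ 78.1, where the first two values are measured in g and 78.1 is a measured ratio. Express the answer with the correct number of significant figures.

99.285 g + 39.4 g = 138.685 g; the sum is limited to 1 decimal place (4 s.f.).
Carrying full precision, 138.685 ÷ 78.1 = 1.7757362356… g; 78.1 has 3 s.f., so the result keeps min(4, 3) = 3 s.f.
Rounded to 3 significant figures: 1.78 g.

1.78 g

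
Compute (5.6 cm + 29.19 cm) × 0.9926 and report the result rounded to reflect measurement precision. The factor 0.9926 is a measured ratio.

34.5 cm

5.6 cm + 29.19 cm = 34.79 cm; the sum is limited to 1 decimal place (3 s.f.).
Carrying full precision, 34.79 × 0.9926 = 34.532554 cm; 0.9926 has 4 s.f., so the result keeps min(3, 4) = 3 s.f.
Rounded to 3 significant figures: 34.5 cm.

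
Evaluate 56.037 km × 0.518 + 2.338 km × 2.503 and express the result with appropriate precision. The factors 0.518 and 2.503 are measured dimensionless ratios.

56.037 × 0.518 = 29.027166 → 29.0 km (3 s.f., last digit at the 10^-1 place).
2.338 × 2.503 = 5.852014 → 5.852 km (4 s.f., last digit at the 10^-3 place).
Sum: 34.87918 km; keep the coarser place, 10^-1.
Result: 34.9 km.

34.9 km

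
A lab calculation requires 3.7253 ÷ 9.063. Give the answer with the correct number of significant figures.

3.7253 ÷ 9.063 = 0.411044907867…
Multiplication/division keeps the fewest significant figures: 3.7253 → 5 s.f., 9.063 → 4 s.f.; limit is 4.
Rounded to 4 significant figures: 0.4110.

0.4110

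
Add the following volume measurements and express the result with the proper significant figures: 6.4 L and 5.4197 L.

6.4 L + 5.4197 L = 11.8197 L.
Addition/subtraction keeps the fewest decimal places: 6.4 → 1 decimal place, 5.4197 → 4 decimal places; limit is 1.
Rounded to 1 decimal place: 11.8 L.

11.8 L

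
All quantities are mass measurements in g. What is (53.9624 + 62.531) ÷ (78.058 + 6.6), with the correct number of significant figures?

53.9624 + 62.531 = 116.4934, limited to 3 d.p. → 6 s.f.; 78.058 + 6.6 = 84.658, limited to 1 d.p. → 3 s.f.
Carrying full precision, 116.4934 ÷ 84.658 = 1.37604715443…; keep min(6, 3) = 3 s.f.
Rounded to 3 significant figures: 1.38.

1.38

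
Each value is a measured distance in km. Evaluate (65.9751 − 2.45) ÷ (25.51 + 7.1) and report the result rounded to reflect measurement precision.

1.95

65.9751 − 2.45 = 63.5251, limited to 2 d.p. → 4 s.f.; 25.51 + 7.1 = 32.61, limited to 1 d.p. → 3 s.f.
Carrying full precision, 63.5251 ÷ 32.61 = 1.94802514566…; keep min(4, 3) = 3 s.f.
Rounded to 3 significant figures: 1.95.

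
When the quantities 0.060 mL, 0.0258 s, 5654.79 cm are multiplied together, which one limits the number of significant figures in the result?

0.060 mL → 2 s.f.; 0.0258 s → 3 s.f.; 5654.79 cm → 6 s.f.
The fewest is 2 significant figures, from 0.060 mL.

0.060 mL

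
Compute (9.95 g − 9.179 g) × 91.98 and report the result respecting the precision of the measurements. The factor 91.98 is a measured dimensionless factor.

71 g

9.95 g − 9.179 g = 0.771 g; the difference is limited to 2 decimal places (2 s.f.).
Carrying full precision, 0.771 × 91.98 = 70.91658 g; 91.98 has 4 s.f., so the result keeps min(2, 4) = 2 s.f.
Rounded to 2 significant figures: 71 g.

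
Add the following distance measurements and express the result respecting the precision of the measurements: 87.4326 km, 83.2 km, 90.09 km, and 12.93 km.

273.7 km

87.4326 km + 83.2 km + 90.09 km + 12.93 km = 273.6526 km.
Addition/subtraction keeps the fewest decimal places: 87.4326 → 4 decimal places, 83.2 → 1 decimal place, 90.09 → 2 decimal places, 12.93 → 2 decimal places; limit is 1.
Rounded to 1 decimal place: 273.7 km.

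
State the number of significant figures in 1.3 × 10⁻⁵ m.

2

1.3 × 10⁻⁵: in scientific notation every digit of the coefficient is significant.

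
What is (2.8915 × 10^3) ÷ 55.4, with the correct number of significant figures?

(2.8915 × 10^3) ÷ 55.4 = 52.1931407942…
Multiplication/division keeps the fewest significant figures: 2.8915 × 10^3 → 5 s.f., 55.4 → 3 s.f.; limit is 3.
Rounded to 3 significant figures: 52.2.

52.2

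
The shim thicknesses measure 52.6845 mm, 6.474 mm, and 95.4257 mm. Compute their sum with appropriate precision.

52.6845 mm + 6.474 mm + 95.4257 mm = 154.5842 mm.
Addition/subtraction keeps the fewest decimal places: 52.6845 → 4 decimal places, 6.474 → 3 decimal places, 95.4257 → 4 decimal places; limit is 3.
Rounded to 3 decimal places: 154.584 mm.

154.584 mm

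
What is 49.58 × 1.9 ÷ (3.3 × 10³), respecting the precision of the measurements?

49.58 × 1.9 ÷ (3.3 × 10³) = 0.0285460606061…
Multiplication/division keeps the fewest significant figures: 49.58 → 4 s.f., 1.9 → 2 s.f., 3.3 × 10³ → 2 s.f.; limit is 2.
Rounded to 2 significant figures: 0.029.

0.029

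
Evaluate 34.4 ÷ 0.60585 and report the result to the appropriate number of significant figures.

34.4 ÷ 0.60585 = 56.7797309565…
Multiplication/division keeps the fewest significant figures: 34.4 → 3 s.f., 0.60585 → 5 s.f.; limit is 3.
Rounded to 3 significant figures: 56.8.

56.8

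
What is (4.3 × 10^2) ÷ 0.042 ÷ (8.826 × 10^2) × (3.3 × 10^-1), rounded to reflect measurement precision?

3.8

(4.3 × 10^2) ÷ 0.042 ÷ (8.826 × 10^2) × (3.3 × 10^-1) = 3.82797578583…
Multiplication/division keeps the fewest significant figures: 4.3 × 10^2 → 2 s.f., 0.042 → 2 s.f., 8.826 × 10^2 → 4 s.f., 3.3 × 10^-1 → 2 s.f.; limit is 2.
Rounded to 2 significant figures: 3.8.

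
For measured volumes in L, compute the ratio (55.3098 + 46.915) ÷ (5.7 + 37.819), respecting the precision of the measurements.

55.3098 + 46.915 = 102.2248, limited to 3 d.p. → 6 s.f.; 5.7 + 37.819 = 43.519, limited to 1 d.p. → 3 s.f.
Carrying full precision, 102.2248 ÷ 43.519 = 2.34896941566…; keep min(6, 3) = 3 s.f.
Rounded to 3 significant figures: 2.35.

2.35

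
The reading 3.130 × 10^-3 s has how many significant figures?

3.130 × 10^-3: in scientific notation every digit of the coefficient is significant.

4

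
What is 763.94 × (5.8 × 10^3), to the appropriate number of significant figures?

4.4 × 10^6

763.94 × (5.8 × 10^3) = 4430852
Multiplication/division keeps the fewest significant figures: 763.94 → 5 s.f., 5.8 × 10^3 → 2 s.f.; limit is 2.
Rounded to 2 significant figures: 4.4 × 10^6.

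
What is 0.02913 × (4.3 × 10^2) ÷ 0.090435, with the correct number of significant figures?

0.02913 × (4.3 × 10^2) ÷ 0.090435 = 138.507215127…
Multiplication/division keeps the fewest significant figures: 0.02913 → 4 s.f., 4.3 × 10^2 → 2 s.f., 0.090435 → 5 s.f.; limit is 2.
Rounded to 2 significant figures: 1.4 × 10^2.

1.4 × 10^2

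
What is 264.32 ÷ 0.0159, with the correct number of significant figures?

264.32 ÷ 0.0159 = 16623.8993711…
Multiplication/division keeps the fewest significant figures: 264.32 → 5 s.f., 0.0159 → 3 s.f.; limit is 3.
Rounded to 3 significant figures: 1.66 × 10^4.

1.66 × 10^4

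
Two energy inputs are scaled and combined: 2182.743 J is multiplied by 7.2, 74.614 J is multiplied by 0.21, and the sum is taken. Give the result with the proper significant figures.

1.6 × 10^4 J

2182.743 × 7.2 = 15715.7496 → 1.6 × 10^4 J (2 s.f., last digit at the 10^3 place).
74.614 × 0.21 = 15.66894 → 16 J (2 s.f., last digit at the 10^0 place).
Sum: 15731.41854 J; keep the coarser place, 10^3.
Result: 1.6 × 10^4 J.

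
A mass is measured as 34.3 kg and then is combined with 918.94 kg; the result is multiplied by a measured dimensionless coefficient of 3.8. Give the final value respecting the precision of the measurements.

34.3 kg + 918.94 kg = 953.24 kg; the sum is limited to 1 decimal place (4 s.f.).
Carrying full precision, 953.24 × 3.8 = 3622.312 kg; 3.8 has 2 s.f., so the result keeps min(4, 2) = 2 s.f.
Rounded to 2 significant figures: 3.6 × 10^3 kg.

3.6 × 10^3 kg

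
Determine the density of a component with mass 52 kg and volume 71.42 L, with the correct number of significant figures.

density = 52 kg ÷ 71.42 L = 0.728087370484… kg/L.
52 has 2 significant figures; 71.42 has 4.
Division/multiplication keeps the fewest: 2 significant figures.
Rounded: 0.73 kg/L.

0.73 kg/L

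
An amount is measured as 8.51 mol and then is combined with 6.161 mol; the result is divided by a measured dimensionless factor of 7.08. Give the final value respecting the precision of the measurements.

8.51 mol + 6.161 mol = 14.671 mol; the sum is limited to 2 decimal places (4 s.f.).
Carrying full precision, 14.671 ÷ 7.08 = 2.07217514124… mol; 7.08 has 3 s.f., so the result keeps min(4, 3) = 3 s.f.
Rounded to 3 significant figures: 2.07 mol.

2.07 mol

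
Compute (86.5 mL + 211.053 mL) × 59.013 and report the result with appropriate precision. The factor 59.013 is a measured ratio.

1.756 × 10^4 mL

86.5 mL + 211.053 mL = 297.553 mL; the sum is limited to 1 decimal place (4 s.f.).
Carrying full precision, 297.553 × 59.013 = 17559.495189 mL; 59.013 has 5 s.f., so the result keeps min(4, 5) = 4 s.f.
Rounded to 4 significant figures: 1.756 × 10^4 mL.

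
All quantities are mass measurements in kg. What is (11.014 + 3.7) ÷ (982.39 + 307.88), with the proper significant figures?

11.014 + 3.7 = 14.714, limited to 1 d.p. → 3 s.f.; 982.39 + 307.88 = 1290.27, limited to 2 d.p. → 6 s.f.
Carrying full precision, 14.714 ÷ 1290.27 = 0.0114038147054…; keep min(3, 6) = 3 s.f.
Rounded to 3 significant figures: 0.0114.

0.0114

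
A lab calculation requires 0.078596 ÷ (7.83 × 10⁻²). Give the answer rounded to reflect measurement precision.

1.00

0.078596 ÷ (7.83 × 10⁻²) = 1.00378033206…
Multiplication/division keeps the fewest significant figures: 0.078596 → 5 s.f., 7.83 × 10⁻² → 3 s.f.; limit is 3.
Rounded to 3 significant figures: 1.00.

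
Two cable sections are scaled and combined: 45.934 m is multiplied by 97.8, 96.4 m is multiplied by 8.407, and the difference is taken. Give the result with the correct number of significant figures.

3.68 × 10^3 m

45.934 × 97.8 = 4492.3452 → 4.49 × 10^3 m (3 s.f., last digit at the 10^1 place).
96.4 × 8.407 = 810.4348 → 810. m (3 s.f., last digit at the 10^0 place).
Difference: 3681.9104 m; keep the coarser place, 10^1.
Result: 3.68 × 10^3 m.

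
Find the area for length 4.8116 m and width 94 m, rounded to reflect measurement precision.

4.5 × 10² m²

area = 4.8116 m × 94 m = 452.2904 m².
4.8116 has 5 significant figures; 94 has 2.
Division/multiplication keeps the fewest: 2 significant figures.
Rounded: 4.5 × 10² m².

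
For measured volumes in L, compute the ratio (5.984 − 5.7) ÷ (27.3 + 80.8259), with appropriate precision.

5.984 − 5.7 = 0.284, limited to 1 d.p. → 1 s.f.; 27.3 + 80.8259 = 108.1259, limited to 1 d.p. → 4 s.f.
Carrying full precision, 0.284 ÷ 108.1259 = 0.00262656773262…; keep min(1, 4) = 1 s.f.
Rounded to 1 significant figure: 0.003.

0.003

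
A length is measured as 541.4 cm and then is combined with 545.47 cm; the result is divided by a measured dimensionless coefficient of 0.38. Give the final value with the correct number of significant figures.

2.9 × 10^3 cm

541.4 cm + 545.47 cm = 1086.87 cm; the sum is limited to 1 decimal place (5 s.f.).
Carrying full precision, 1086.87 ÷ 0.38 = 2860.18421053… cm; 0.38 has 2 s.f., so the result keeps min(5, 2) = 2 s.f.
Rounded to 2 significant figures: 2.9 × 10^3 cm.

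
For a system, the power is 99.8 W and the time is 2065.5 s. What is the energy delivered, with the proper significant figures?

energy delivered = 99.8 W × 2065.5 s = 206136.9 J.
99.8 has 3 significant figures; 2065.5 has 5.
Division/multiplication keeps the fewest: 3 significant figures.
Rounded: 2.06 × 10^5 J.

2.06 × 10^5 J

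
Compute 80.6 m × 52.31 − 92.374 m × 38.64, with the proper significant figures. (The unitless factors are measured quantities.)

6.5 × 10^2 m

80.6 × 52.31 = 4216.186 → 4.22 × 10^3 m (3 s.f., last digit at the 10^1 place).
92.374 × 38.64 = 3569.33136 → 3569 m (4 s.f., last digit at the 10^0 place).
Difference: 646.85464 m; keep the coarser place, 10^1.
Result: 6.5 × 10^2 m.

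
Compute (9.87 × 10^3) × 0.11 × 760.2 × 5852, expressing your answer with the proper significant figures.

(9.87 × 10^3) × 0.11 × 760.2 × 5852 = 4.82994316728 × 10^9
Multiplication/division keeps the fewest significant figures: 9.87 × 10^3 → 3 s.f., 0.11 → 2 s.f., 760.2 → 4 s.f., 5852 → 4 s.f.; limit is 2.
Rounded to 2 significant figures: 4.8 × 10^9.

4.8 × 10^9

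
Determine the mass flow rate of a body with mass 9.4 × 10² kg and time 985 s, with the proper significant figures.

mass flow rate = 9.4 × 10² kg ÷ 985 s = 0.954314720812… kg/s.
9.4 × 10² has 2 significant figures; 985 has 3.
Division/multiplication keeps the fewest: 2 significant figures.
Rounded: 0.95 kg/s.

0.95 kg/s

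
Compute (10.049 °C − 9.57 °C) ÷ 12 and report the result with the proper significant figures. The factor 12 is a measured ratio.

0.040 °C

10.049 °C − 9.57 °C = 0.479 °C; the difference is limited to 2 decimal places (2 s.f.).
Carrying full precision, 0.479 ÷ 12 = 0.0399166666667… °C; 12 has 2 s.f., so the result keeps min(2, 2) = 2 s.f.
Rounded to 2 significant figures: 0.040 °C.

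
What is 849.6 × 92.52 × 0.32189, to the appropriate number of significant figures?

2.530 × 10⁴

849.6 × 92.52 × 0.32189 = 25302.1608749…
Multiplication/division keeps the fewest significant figures: 849.6 → 4 s.f., 92.52 → 4 s.f., 0.32189 → 5 s.f.; limit is 4.
Rounded to 4 significant figures: 2.530 × 10⁴.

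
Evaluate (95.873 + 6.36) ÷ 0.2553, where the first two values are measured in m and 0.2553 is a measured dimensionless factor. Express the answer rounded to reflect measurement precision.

400.4 m

95.873 m + 6.36 m = 102.233 m; the sum is limited to 2 decimal places (5 s.f.).
Carrying full precision, 102.233 ÷ 0.2553 = 400.44261653… m; 0.2553 has 4 s.f., so the result keeps min(5, 4) = 4 s.f.
Rounded to 4 significant figures: 400.4 m.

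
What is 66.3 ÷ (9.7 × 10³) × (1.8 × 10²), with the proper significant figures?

66.3 ÷ (9.7 × 10³) × (1.8 × 10²) = 1.23030927835…
Multiplication/division keeps the fewest significant figures: 66.3 → 3 s.f., 9.7 × 10³ → 2 s.f., 1.8 × 10² → 2 s.f.; limit is 2.
Rounded to 2 significant figures: 1.2.

1.2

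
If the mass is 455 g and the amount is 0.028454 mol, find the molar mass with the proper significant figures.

molar mass = 455 g ÷ 0.028454 mol = 15990.7218669… g/mol.
455 has 3 significant figures; 0.028454 has 5.
Division/multiplication keeps the fewest: 3 significant figures.
Rounded: 1.60 × 10^4 g/mol.

1.60 × 10^4 g/mol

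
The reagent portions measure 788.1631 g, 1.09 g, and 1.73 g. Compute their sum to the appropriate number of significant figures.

788.1631 g + 1.09 g + 1.73 g = 790.9831 g.
Addition/subtraction keeps the fewest decimal places: 788.1631 → 4 decimal places, 1.09 → 2 decimal places, 1.73 → 2 decimal places; limit is 2.
Rounded to 2 decimal places: 790.98 g.

790.98 g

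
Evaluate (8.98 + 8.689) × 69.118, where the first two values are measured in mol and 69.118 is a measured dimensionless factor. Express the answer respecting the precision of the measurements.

1221 mol

8.98 mol + 8.689 mol = 17.669 mol; the sum is limited to 2 decimal places (4 s.f.).
Carrying full precision, 17.669 × 69.118 = 1221.245942 mol; 69.118 has 5 s.f., so the result keeps min(4, 5) = 4 s.f.
Rounded to 4 significant figures: 1221 mol.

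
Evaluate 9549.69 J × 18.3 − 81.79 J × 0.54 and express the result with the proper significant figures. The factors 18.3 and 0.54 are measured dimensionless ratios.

9549.69 × 18.3 = 174759.327 → 1.75 × 10^5 J (3 s.f., last digit at the 10^3 place).
81.79 × 0.54 = 44.1666 → 44 J (2 s.f., last digit at the 10^0 place).
Difference: 174715.1604 J; keep the coarser place, 10^3.
Result: 1.75 × 10^5 J.

1.75 × 10^5 J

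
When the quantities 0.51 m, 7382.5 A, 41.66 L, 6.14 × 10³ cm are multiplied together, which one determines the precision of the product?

0.51 m

0.51 m → 2 s.f.; 7382.5 A → 5 s.f.; 41.66 L → 4 s.f.; 6.14 × 10³ cm → 3 s.f.
The fewest is 2 significant figures, from 0.51 m.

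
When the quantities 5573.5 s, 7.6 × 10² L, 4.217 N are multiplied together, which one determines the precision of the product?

5573.5 s → 5 s.f.; 7.6 × 10² L → 2 s.f.; 4.217 N → 4 s.f.
The fewest is 2 significant figures, from 7.6 × 10² L.

7.6 × 10² L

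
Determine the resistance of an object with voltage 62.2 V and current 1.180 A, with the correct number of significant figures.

52.7 Ω

resistance = 62.2 V ÷ 1.180 A = 52.7118644068… Ω.
62.2 has 3 significant figures; 1.180 has 4.
Division/multiplication keeps the fewest: 3 significant figures.
Rounded: 52.7 Ω.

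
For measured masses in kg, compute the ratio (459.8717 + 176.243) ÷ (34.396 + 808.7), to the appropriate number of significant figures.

0.7545

459.8717 + 176.243 = 636.1147, limited to 3 d.p. → 6 s.f.; 34.396 + 808.7 = 843.096, limited to 1 d.p. → 4 s.f.
Carrying full precision, 636.1147 ÷ 843.096 = 0.754498538719…; keep min(6, 4) = 4 s.f.
Rounded to 4 significant figures: 0.7545.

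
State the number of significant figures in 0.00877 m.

0.00877: leading zeros are not significant.

3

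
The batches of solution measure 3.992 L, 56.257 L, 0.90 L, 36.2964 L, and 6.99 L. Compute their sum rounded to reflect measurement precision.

3.992 L + 56.257 L + 0.90 L + 36.2964 L + 6.99 L = 104.4354 L.
Addition/subtraction keeps the fewest decimal places: 3.992 → 3 decimal places, 56.257 → 3 decimal places, 0.90 → 2 decimal places, 36.2964 → 4 decimal places, 6.99 → 2 decimal places; limit is 2.
Rounded to 2 decimal places: 104.44 L.

104.44 L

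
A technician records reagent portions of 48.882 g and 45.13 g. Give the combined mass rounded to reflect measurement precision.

94.01 g

48.882 g + 45.13 g = 94.012 g.
Addition/subtraction keeps the fewest decimal places: 48.882 → 3 decimal places, 45.13 → 2 decimal places; limit is 2.
Rounded to 2 decimal places: 94.01 g.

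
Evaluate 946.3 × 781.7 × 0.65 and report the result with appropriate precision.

4.8 × 10^5

946.3 × 781.7 × 0.65 = 480819.7615
Multiplication/division keeps the fewest significant figures: 946.3 → 4 s.f., 781.7 → 4 s.f., 0.65 → 2 s.f.; limit is 2.
Rounded to 2 significant figures: 4.8 × 10^5.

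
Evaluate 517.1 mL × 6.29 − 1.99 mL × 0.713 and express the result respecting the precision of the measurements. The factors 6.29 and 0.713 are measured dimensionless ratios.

517.1 × 6.29 = 3252.559 → 3.25 × 10³ mL (3 s.f., last digit at the 10^1 place).
1.99 × 0.713 = 1.41887 → 1.42 mL (3 s.f., last digit at the 10^-2 place).
Difference: 3251.14013 mL; keep the coarser place, 10^1.
Result: 3.25 × 10³ mL.

3.25 × 10³ mL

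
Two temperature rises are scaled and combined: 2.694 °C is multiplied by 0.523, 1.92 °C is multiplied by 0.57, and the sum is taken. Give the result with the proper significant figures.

2.694 × 0.523 = 1.408962 → 1.41 °C (3 s.f., last digit at the 10^-2 place).
1.92 × 0.57 = 1.0944 → 1.1 °C (2 s.f., last digit at the 10^-1 place).
Sum: 2.503362 °C; keep the coarser place, 10^-1.
Result: 2.5 °C.

2.5 °C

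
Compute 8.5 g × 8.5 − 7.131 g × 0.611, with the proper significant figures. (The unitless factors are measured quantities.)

8.5 × 8.5 = 72.25 → 72 g (2 s.f., last digit at the 10^0 place).
7.131 × 0.611 = 4.357041 → 4.36 g (3 s.f., last digit at the 10^-2 place).
Difference: 67.892959 g; keep the coarser place, 10^0.
Result: 68 g.

68 g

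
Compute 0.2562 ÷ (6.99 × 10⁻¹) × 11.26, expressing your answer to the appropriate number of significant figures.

4.13

0.2562 ÷ (6.99 × 10⁻¹) × 11.26 = 4.12705579399…
Multiplication/division keeps the fewest significant figures: 0.2562 → 4 s.f., 6.99 × 10⁻¹ → 3 s.f., 11.26 → 4 s.f.; limit is 3.
Rounded to 3 significant figures: 4.13.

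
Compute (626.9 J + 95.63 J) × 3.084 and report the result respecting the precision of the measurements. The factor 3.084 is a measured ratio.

2228 J

626.9 J + 95.63 J = 722.53 J; the sum is limited to 1 decimal place (4 s.f.).
Carrying full precision, 722.53 × 3.084 = 2228.28252 J; 3.084 has 4 s.f., so the result keeps min(4, 4) = 4 s.f.
Rounded to 4 significant figures: 2228 J.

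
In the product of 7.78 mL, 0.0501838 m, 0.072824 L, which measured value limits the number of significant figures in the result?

7.78 mL

7.78 mL → 3 s.f.; 0.0501838 m → 6 s.f.; 0.072824 L → 5 s.f.
The fewest is 3 significant figures, from 7.78 mL.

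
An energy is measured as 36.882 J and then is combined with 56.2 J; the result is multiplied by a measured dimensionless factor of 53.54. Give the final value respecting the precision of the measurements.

36.882 J + 56.2 J = 93.082 J; the sum is limited to 1 decimal place (3 s.f.).
Carrying full precision, 93.082 × 53.54 = 4983.61028 J; 53.54 has 4 s.f., so the result keeps min(3, 4) = 3 s.f.
Rounded to 3 significant figures: 4.98 × 10^3 J.

4.98 × 10^3 J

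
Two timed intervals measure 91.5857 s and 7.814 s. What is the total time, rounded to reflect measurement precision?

99.400 s

91.5857 s + 7.814 s = 99.3997 s.
Addition/subtraction keeps the fewest decimal places: 91.5857 → 4 decimal places, 7.814 → 3 decimal places; limit is 3.
Rounded to 3 decimal places: 99.400 s.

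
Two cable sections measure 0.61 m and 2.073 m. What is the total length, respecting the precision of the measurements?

0.61 m + 2.073 m = 2.683 m.
Addition/subtraction keeps the fewest decimal places: 0.61 → 2 decimal places, 2.073 → 3 decimal places; limit is 2.
Rounded to 2 decimal places: 2.68 m.

2.68 m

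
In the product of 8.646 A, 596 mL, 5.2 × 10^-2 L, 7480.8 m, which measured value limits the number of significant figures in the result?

5.2 × 10^-2 L

8.646 A → 4 s.f.; 596 mL → 3 s.f.; 5.2 × 10^-2 L → 2 s.f.; 7480.8 m → 5 s.f.
The fewest is 2 significant figures, from 5.2 × 10^-2 L.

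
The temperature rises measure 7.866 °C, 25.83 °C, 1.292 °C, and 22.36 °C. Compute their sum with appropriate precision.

7.866 °C + 25.83 °C + 1.292 °C + 22.36 °C = 57.348 °C.
Addition/subtraction keeps the fewest decimal places: 7.866 → 3 decimal places, 25.83 → 2 decimal places, 1.292 → 3 decimal places, 22.36 → 2 decimal places; limit is 2.
Rounded to 2 decimal places: 57.35 °C.

57.35 °C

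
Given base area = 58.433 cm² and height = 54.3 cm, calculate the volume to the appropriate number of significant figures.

volume = 58.433 cm² × 54.3 cm = 3172.9119 cm³.
58.433 has 5 significant figures; 54.3 has 3.
Division/multiplication keeps the fewest: 3 significant figures.
Rounded: 3.17 × 10^3 cm³.

3.17 × 10^3 cm³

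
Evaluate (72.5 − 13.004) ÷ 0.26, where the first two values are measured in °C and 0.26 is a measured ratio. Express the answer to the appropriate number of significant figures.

72.5 °C − 13.004 °C = 59.496 °C; the difference is limited to 1 decimal place (3 s.f.).
Carrying full precision, 59.496 ÷ 0.26 = 228.830769231… °C; 0.26 has 2 s.f., so the result keeps min(3, 2) = 2 s.f.
Rounded to 2 significant figures: 2.3 × 10^2 °C.

2.3 × 10^2 °C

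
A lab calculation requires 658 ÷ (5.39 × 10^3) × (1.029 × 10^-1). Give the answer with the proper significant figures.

0.0126

658 ÷ (5.39 × 10^3) × (1.029 × 10^-1) = 0.0125618181818…
Multiplication/division keeps the fewest significant figures: 658 → 3 s.f., 5.39 × 10^3 → 3 s.f., 1.029 × 10^-1 → 4 s.f.; limit is 3.
Rounded to 3 significant figures: 0.0126.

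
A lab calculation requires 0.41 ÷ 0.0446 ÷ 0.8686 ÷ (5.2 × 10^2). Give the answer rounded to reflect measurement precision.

0.020

0.41 ÷ 0.0446 ÷ 0.8686 ÷ (5.2 × 10^2) = 0.0203528780002…
Multiplication/division keeps the fewest significant figures: 0.41 → 2 s.f., 0.0446 → 3 s.f., 0.8686 → 4 s.f., 5.2 × 10^2 → 2 s.f.; limit is 2.
Rounded to 2 significant figures: 0.020.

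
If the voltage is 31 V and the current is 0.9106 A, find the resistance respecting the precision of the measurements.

34 Ω

resistance = 31 V ÷ 0.9106 A = 34.0434878102… Ω.
31 has 2 significant figures; 0.9106 has 4.
Division/multiplication keeps the fewest: 2 significant figures.
Rounded: 34 Ω.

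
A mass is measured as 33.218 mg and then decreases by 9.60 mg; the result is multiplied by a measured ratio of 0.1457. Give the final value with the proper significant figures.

33.218 mg − 9.60 mg = 23.618 mg; the difference is limited to 2 decimal places (4 s.f.).
Carrying full precision, 23.618 × 0.1457 = 3.4411426 mg; 0.1457 has 4 s.f., so the result keeps min(4, 4) = 4 s.f.
Rounded to 4 significant figures: 3.441 mg.

3.441 mg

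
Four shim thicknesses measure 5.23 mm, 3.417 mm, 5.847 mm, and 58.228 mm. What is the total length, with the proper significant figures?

5.23 mm + 3.417 mm + 5.847 mm + 58.228 mm = 72.722 mm.
Addition/subtraction keeps the fewest decimal places: 5.23 → 2 decimal places, 3.417 → 3 decimal places, 5.847 → 3 decimal places, 58.228 → 3 decimal places; limit is 2.
Rounded to 2 decimal places: 72.72 mm.

72.72 mm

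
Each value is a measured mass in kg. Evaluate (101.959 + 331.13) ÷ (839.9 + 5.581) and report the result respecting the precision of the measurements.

0.5122

101.959 + 331.13 = 433.089, limited to 2 d.p. → 5 s.f.; 839.9 + 5.581 = 845.481, limited to 1 d.p. → 4 s.f.
Carrying full precision, 433.089 ÷ 845.481 = 0.512239778304…; keep min(5, 4) = 4 s.f.
Rounded to 4 significant figures: 0.5122.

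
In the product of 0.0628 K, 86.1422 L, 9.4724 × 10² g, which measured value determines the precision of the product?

0.0628 K

0.0628 K → 3 s.f.; 86.1422 L → 6 s.f.; 9.4724 × 10² g → 5 s.f.
The fewest is 3 significant figures, from 0.0628 K.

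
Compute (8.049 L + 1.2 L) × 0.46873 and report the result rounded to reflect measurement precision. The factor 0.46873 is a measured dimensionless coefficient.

8.049 L + 1.2 L = 9.249 L; the sum is limited to 1 decimal place (2 s.f.).
Carrying full precision, 9.249 × 0.46873 = 4.33528377 L; 0.46873 has 5 s.f., so the result keeps min(2, 5) = 2 s.f.
Rounded to 2 significant figures: 4.3 L.

4.3 L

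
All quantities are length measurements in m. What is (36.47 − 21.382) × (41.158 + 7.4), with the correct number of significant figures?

36.47 − 21.382 = 15.088, limited to 2 d.p. → 4 s.f.; 41.158 + 7.4 = 48.558, limited to 1 d.p. → 3 s.f.
Carrying full precision, 15.088 × 48.558 = 732.643104; keep min(4, 3) = 3 s.f.
Rounded to 3 significant figures: 733 m².

733 m²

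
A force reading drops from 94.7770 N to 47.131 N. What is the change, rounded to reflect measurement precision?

47.646 N

94.7770 N − 47.131 N = 47.6460 N.
Addition/subtraction keeps the fewest decimal places: 94.7770 → 4 decimal places, 47.131 → 3 decimal places; limit is 3.
Rounded to 3 decimal places: 47.646 N.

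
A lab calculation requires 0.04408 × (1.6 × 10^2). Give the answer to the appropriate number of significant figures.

0.04408 × (1.6 × 10^2) = 7.0528
Multiplication/division keeps the fewest significant figures: 0.04408 → 4 s.f., 1.6 × 10^2 → 2 s.f.; limit is 2.
Rounded to 2 significant figures: 7.1.

7.1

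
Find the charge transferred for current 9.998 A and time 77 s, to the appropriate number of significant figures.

7.7 × 10^2 C

charge transferred = 9.998 A × 77 s = 769.846 C.
9.998 has 4 significant figures; 77 has 2.
Division/multiplication keeps the fewest: 2 significant figures.
Rounded: 7.7 × 10^2 C.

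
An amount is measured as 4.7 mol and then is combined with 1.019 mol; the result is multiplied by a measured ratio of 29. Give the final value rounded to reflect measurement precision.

4.7 mol + 1.019 mol = 5.719 mol; the sum is limited to 1 decimal place (2 s.f.).
Carrying full precision, 5.719 × 29 = 165.851 mol; 29 has 2 s.f., so the result keeps min(2, 2) = 2 s.f.
Rounded to 2 significant figures: 1.7 × 10^2 mol.

1.7 × 10^2 mol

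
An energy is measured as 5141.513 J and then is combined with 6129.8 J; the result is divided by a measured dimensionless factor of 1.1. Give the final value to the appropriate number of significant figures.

5141.513 J + 6129.8 J = 11271.313 J; the sum is limited to 1 decimal place (6 s.f.).
Carrying full precision, 11271.313 ÷ 1.1 = 10246.6481818… J; 1.1 has 2 s.f., so the result keeps min(6, 2) = 2 s.f.
Rounded to 2 significant figures: 1.0 × 10^4 J.

1.0 × 10^4 J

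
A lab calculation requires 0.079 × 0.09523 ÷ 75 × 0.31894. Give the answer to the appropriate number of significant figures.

3.2 × 10^-5

0.079 × 0.09523 ÷ 75 × 0.31894 = 0.0000319925311973…
Multiplication/division keeps the fewest significant figures: 0.079 → 2 s.f., 0.09523 → 4 s.f., 75 → 2 s.f., 0.31894 → 5 s.f.; limit is 2.
Rounded to 2 significant figures: 3.2 × 10^-5.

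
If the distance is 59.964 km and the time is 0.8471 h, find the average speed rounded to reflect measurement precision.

70.79 km/h

average speed = 59.964 km ÷ 0.8471 h = 70.7873922795… km/h.
59.964 has 5 significant figures; 0.8471 has 4.
Division/multiplication keeps the fewest: 4 significant figures.
Rounded: 70.79 km/h.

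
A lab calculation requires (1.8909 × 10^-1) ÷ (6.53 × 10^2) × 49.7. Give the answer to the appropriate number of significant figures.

(1.8909 × 10^-1) ÷ (6.53 × 10^2) × 49.7 = 0.0143916891271…
Multiplication/division keeps the fewest significant figures: 1.8909 × 10^-1 → 5 s.f., 6.53 × 10^2 → 3 s.f., 49.7 → 3 s.f.; limit is 3.
Rounded to 3 significant figures: 1.44 × 10^-2.

1.44 × 10^-2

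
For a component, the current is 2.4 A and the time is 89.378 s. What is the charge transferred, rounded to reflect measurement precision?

2.1 × 10^2 C

charge transferred = 2.4 A × 89.378 s = 214.5072 C.
2.4 has 2 significant figures; 89.378 has 5.
Division/multiplication keeps the fewest: 2 significant figures.
Rounded: 2.1 × 10^2 C.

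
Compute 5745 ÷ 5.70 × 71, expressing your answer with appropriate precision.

5745 ÷ 5.70 × 71 = 71560.5263158…
Multiplication/division keeps the fewest significant figures: 5745 → 4 s.f., 5.70 → 3 s.f., 71 → 2 s.f.; limit is 2.
Rounded to 2 significant figures: 7.2 × 10⁴.

7.2 × 10⁴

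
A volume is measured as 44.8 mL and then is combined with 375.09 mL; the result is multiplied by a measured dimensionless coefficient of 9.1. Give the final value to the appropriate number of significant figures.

3.8 × 10^3 mL

44.8 mL + 375.09 mL = 419.89 mL; the sum is limited to 1 decimal place (4 s.f.).
Carrying full precision, 419.89 × 9.1 = 3820.999 mL; 9.1 has 2 s.f., so the result keeps min(4, 2) = 2 s.f.
Rounded to 2 significant figures: 3.8 × 10^3 mL.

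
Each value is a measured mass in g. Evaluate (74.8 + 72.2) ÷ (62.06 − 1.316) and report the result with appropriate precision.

2.420

74.8 + 72.2 = 147.0, limited to 1 d.p. → 4 s.f.; 62.06 − 1.316 = 60.744, limited to 2 d.p. → 4 s.f.
Carrying full precision, 147.0 ÷ 60.744 = 2.41999209798…; keep min(4, 4) = 4 s.f.
Rounded to 4 significant figures: 2.420.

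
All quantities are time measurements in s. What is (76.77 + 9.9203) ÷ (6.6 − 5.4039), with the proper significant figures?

76.77 + 9.9203 = 86.6903, limited to 2 d.p. → 4 s.f.; 6.6 − 5.4039 = 1.1961, limited to 1 d.p. → 2 s.f.
Carrying full precision, 86.6903 ÷ 1.1961 = 72.4774684391…; keep min(4, 2) = 2 s.f.
Rounded to 2 significant figures: 72.

72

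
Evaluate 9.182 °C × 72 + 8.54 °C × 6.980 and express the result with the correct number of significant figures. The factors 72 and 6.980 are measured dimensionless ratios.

9.182 × 72 = 661.104 → 6.6 × 10^2 °C (2 s.f., last digit at the 10^1 place).
8.54 × 6.980 = 59.6092 → 59.6 °C (3 s.f., last digit at the 10^-1 place).
Sum: 720.7132 °C; keep the coarser place, 10^1.
Result: 7.2 × 10^2 °C.

7.2 × 10^2 °C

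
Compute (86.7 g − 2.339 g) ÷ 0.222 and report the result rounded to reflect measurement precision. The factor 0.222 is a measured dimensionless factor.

3.80 × 10² g

86.7 g − 2.339 g = 84.361 g; the difference is limited to 1 decimal place (3 s.f.).
Carrying full precision, 84.361 ÷ 0.222 = 380.004504505… g; 0.222 has 3 s.f., so the result keeps min(3, 3) = 3 s.f.
Rounded to 3 significant figures: 3.80 × 10² g.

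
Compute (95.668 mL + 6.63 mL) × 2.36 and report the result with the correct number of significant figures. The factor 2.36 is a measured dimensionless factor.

241 mL

95.668 mL + 6.63 mL = 102.298 mL; the sum is limited to 2 decimal places (5 s.f.).
Carrying full precision, 102.298 × 2.36 = 241.42328 mL; 2.36 has 3 s.f., so the result keeps min(5, 3) = 3 s.f.
Rounded to 3 significant figures: 241 mL.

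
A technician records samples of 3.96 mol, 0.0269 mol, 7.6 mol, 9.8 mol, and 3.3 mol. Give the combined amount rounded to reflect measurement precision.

24.7 mol

3.96 mol + 0.0269 mol + 7.6 mol + 9.8 mol + 3.3 mol = 24.6869 mol.
Addition/subtraction keeps the fewest decimal places: 3.96 → 2 decimal places, 0.0269 → 4 decimal places, 7.6 → 1 decimal place, 9.8 → 1 decimal place, 3.3 → 1 decimal place; limit is 1.
Rounded to 1 decimal place: 24.7 mol.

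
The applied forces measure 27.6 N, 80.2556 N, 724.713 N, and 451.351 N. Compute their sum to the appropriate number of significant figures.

1.2839 × 10^3 N

27.6 N + 80.2556 N + 724.713 N + 451.351 N = 1283.9196 N.
Addition/subtraction keeps the fewest decimal places: 27.6 → 1 decimal place, 80.2556 → 4 decimal places, 724.713 → 3 decimal places, 451.351 → 3 decimal places; limit is 1.
Rounded to 1 decimal place: 1.2839 × 10^3 N.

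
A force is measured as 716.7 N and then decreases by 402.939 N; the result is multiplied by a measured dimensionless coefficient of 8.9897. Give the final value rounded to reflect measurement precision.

2821 N

716.7 N − 402.939 N = 313.761 N; the difference is limited to 1 decimal place (4 s.f.).
Carrying full precision, 313.761 × 8.9897 = 2820.6172617 N; 8.9897 has 5 s.f., so the result keeps min(4, 5) = 4 s.f.
Rounded to 4 significant figures: 2821 N.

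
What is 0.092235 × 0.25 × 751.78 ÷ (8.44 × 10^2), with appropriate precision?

0.021

0.092235 × 0.25 × 751.78 ÷ (8.44 × 10^2) = 0.0205392263922…
Multiplication/division keeps the fewest significant figures: 0.092235 → 5 s.f., 0.25 → 2 s.f., 751.78 → 5 s.f., 8.44 × 10^2 → 3 s.f.; limit is 2.
Rounded to 2 significant figures: 0.021.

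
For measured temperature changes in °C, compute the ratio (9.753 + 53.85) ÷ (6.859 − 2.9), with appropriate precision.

9.753 + 53.85 = 63.603, limited to 2 d.p. → 4 s.f.; 6.859 − 2.9 = 3.959, limited to 1 d.p. → 2 s.f.
Carrying full precision, 63.603 ÷ 3.959 = 16.0654205607…; keep min(4, 2) = 2 s.f.
Rounded to 2 significant figures: 16.

16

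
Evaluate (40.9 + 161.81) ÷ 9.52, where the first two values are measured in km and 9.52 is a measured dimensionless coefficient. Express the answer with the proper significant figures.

40.9 km + 161.81 km = 202.71 km; the sum is limited to 1 decimal place (4 s.f.).
Carrying full precision, 202.71 ÷ 9.52 = 21.2930672269… km; 9.52 has 3 s.f., so the result keeps min(4, 3) = 3 s.f.
Rounded to 3 significant figures: 21.3 km.

21.3 km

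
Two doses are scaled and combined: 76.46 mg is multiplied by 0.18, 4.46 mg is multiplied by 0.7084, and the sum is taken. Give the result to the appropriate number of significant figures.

76.46 × 0.18 = 13.7628 → 14 mg (2 s.f., last digit at the 10^0 place).
4.46 × 0.7084 = 3.159464 → 3.16 mg (3 s.f., last digit at the 10^-2 place).
Sum: 16.922264 mg; keep the coarser place, 10^0.
Result: 17 mg.

17 mg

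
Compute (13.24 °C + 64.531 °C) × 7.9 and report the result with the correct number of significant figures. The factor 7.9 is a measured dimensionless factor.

13.24 °C + 64.531 °C = 77.771 °C; the sum is limited to 2 decimal places (4 s.f.).
Carrying full precision, 77.771 × 7.9 = 614.3909 °C; 7.9 has 2 s.f., so the result keeps min(4, 2) = 2 s.f.
Rounded to 2 significant figures: 6.1 × 10^2 °C.

6.1 × 10^2 °C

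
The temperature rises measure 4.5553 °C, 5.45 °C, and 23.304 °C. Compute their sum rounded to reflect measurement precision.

33.31 °C

4.5553 °C + 5.45 °C + 23.304 °C = 33.3093 °C.
Addition/subtraction keeps the fewest decimal places: 4.5553 → 4 decimal places, 5.45 → 2 decimal places, 23.304 → 3 decimal places; limit is 2.
Rounded to 2 decimal places: 33.31 °C.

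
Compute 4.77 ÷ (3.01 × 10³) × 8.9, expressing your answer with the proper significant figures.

0.014

4.77 ÷ (3.01 × 10³) × 8.9 = 0.014103986711…
Multiplication/division keeps the fewest significant figures: 4.77 → 3 s.f., 3.01 × 10³ → 3 s.f., 8.9 → 2 s.f.; limit is 2.
Rounded to 2 significant figures: 0.014.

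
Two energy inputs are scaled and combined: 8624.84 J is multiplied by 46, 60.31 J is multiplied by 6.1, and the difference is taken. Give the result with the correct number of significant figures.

4.0 × 10⁵ J

8624.84 × 46 = 396742.64 → 4.0 × 10⁵ J (2 s.f., last digit at the 10^4 place).
60.31 × 6.1 = 367.891 → 3.7 × 10² J (2 s.f., last digit at the 10^1 place).
Difference: 396374.749 J; keep the coarser place, 10^4.
Result: 4.0 × 10⁵ J.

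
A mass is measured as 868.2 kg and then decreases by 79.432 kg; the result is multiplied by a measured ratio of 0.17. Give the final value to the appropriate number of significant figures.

1.3 × 10^2 kg

868.2 kg − 79.432 kg = 788.768 kg; the difference is limited to 1 decimal place (4 s.f.).
Carrying full precision, 788.768 × 0.17 = 134.09056 kg; 0.17 has 2 s.f., so the result keeps min(4, 2) = 2 s.f.
Rounded to 2 significant figures: 1.3 × 10^2 kg.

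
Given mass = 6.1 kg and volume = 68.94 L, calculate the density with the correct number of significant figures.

0.088 kg/L

density = 6.1 kg ÷ 68.94 L = 0.0884827386133… kg/L.
6.1 has 2 significant figures; 68.94 has 4.
Division/multiplication keeps the fewest: 2 significant figures.
Rounded: 0.088 kg/L.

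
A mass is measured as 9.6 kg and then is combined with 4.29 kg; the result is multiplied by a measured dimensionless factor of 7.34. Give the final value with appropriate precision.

102 kg

9.6 kg + 4.29 kg = 13.89 kg; the sum is limited to 1 decimal place (3 s.f.).
Carrying full precision, 13.89 × 7.34 = 101.9526 kg; 7.34 has 3 s.f., so the result keeps min(3, 3) = 3 s.f.
Rounded to 3 significant figures: 102 kg.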